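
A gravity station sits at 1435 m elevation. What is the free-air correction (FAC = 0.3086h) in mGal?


FAC = 0.3086 * h
= 0.3086 * 1435
= 442.841 mGal

442.841


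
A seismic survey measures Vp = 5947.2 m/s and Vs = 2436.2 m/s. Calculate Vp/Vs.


Vp/Vs = 5947.2 / 2436.2
= 2.4412

2.4412


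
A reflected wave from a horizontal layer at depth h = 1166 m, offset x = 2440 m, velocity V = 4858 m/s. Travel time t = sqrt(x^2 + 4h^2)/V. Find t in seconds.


x^2 + 4h^2 = 2440^2 + 4*1166^2 = 5953600 + 5438224 = 11391824
sqrt(11391824) = 3375.1776
t = 3375.1776 / 4858 = 0.6948 s

0.6948


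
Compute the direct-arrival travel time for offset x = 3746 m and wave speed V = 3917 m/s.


t = x / V
= 3746 / 3917
= 0.9563 s

0.9563


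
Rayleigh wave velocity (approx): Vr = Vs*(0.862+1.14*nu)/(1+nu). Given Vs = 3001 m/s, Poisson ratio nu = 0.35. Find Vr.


Numerator factor = 0.862 + 1.14*0.35 = 1.261
Denominator = 1 + 0.35 = 1.35
Vr = 3001 * 1.261 / 1.35 = 2803.16 m/s

2803.16


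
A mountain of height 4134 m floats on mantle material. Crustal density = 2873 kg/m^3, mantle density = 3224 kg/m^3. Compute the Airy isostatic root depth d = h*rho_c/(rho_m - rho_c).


rho_m - rho_c = 3224 - 2873 = 351
d = 4134 * 2873 / 351
= 11876982 / 351
= 33837.56 m

33837.56


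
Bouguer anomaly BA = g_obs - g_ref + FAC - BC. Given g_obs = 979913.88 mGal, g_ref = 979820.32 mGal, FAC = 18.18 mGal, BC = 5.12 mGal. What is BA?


BA = g_obs - g_ref + FAC - BC
= 979913.88 - 979820.32 + 18.18 - 5.12
= 106.62 mGal

106.62


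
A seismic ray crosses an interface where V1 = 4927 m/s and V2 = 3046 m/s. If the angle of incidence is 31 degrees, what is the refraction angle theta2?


sin(theta1) = sin(31 deg) = 0.515038
sin(theta2) = V2/V1 * sin(theta1) = 3046/4927 * 0.515038 = 0.31841
theta2 = arcsin(0.31841) = 18.5668 degrees

18.5668


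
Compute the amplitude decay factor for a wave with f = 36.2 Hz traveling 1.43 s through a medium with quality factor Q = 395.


pi*f*t/Q = pi*36.2*1.43/395 = 0.411716
A/A0 = exp(-0.411716) = 0.662513

0.662513


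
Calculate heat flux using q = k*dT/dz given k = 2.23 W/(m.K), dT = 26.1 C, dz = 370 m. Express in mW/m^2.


q = k * dT / dz * 1000
= 2.23 * 26.1 / 370 * 1000
= 0.157305 * 1000
= 157.3054 mW/m^2

157.3054


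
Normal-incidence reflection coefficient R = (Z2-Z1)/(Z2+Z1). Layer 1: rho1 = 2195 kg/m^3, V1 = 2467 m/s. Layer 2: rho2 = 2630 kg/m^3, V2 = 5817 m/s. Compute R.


Z1 = 2195 * 2467 = 5415065
Z2 = 2630 * 5817 = 15298710
R = (15298710 - 5415065) / (15298710 + 5415065) = 9883645 / 20713775 = 0.4772

0.4772


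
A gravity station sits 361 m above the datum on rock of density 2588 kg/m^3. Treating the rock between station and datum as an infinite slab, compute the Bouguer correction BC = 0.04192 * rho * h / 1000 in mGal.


BC = 0.04192 * rho * h / 1000
= 0.04192 * 2588 * 361 / 1000
= 39.1645 mGal

39.1645


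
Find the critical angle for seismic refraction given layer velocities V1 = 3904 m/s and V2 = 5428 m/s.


V1/V2 = 3904/5428 = 0.719234
theta_c = arcsin(0.719234) = 45.9912 degrees

45.9912


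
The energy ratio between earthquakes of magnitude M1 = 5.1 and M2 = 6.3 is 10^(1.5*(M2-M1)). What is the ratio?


M2 - M1 = 6.3 - 5.1 = 1.2
1.5 * 1.2 = 1.8
ratio = 10^1.8 = 63.1

63.1


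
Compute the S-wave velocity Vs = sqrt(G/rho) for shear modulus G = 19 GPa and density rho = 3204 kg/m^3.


Convert G to Pa: G = 19e9 Pa
Compute G/rho = 19e9 / 3204 = 5930087.3908
Vs = sqrt(5930087.3908) = 2435.18 m/s

2435.18


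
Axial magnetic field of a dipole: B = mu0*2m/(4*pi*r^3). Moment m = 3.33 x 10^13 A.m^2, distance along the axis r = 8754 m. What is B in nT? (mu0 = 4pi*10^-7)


m = 3.33 x 10^13 = 33300000000000 A.m^2
2m = 66600000000000 A.m^2
r^3 = 8754^3 = 670841045064
B = (4pi*10^-7) * 66600000000000 / (4*pi * 670841045064) * 1e9
= 83692028.291632 / 8430037195598.25 * 1e9
= 9927.8362 nT

9927.8362


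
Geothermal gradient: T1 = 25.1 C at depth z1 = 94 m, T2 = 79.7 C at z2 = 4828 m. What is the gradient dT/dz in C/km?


dT = 79.7 - 25.1 = 54.6 C
dz = 4828 - 94 = 4734 m
gradient = dT/dz * 1000 = 54.6/4734 * 1000 = 11.5336 C/km

11.5336


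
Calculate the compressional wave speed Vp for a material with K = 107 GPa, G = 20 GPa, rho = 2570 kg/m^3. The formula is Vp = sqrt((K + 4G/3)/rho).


First compute the effective modulus:
K + 4G/3 = 107e9 + 4*20e9/3 = 133666666666.67 Pa
Then divide by density:
133666666666.67 / 2570 = 52010376.1349 Pa/(kg/m^3)
Take the square root:
Vp = sqrt(52010376.1349) = 7211.82 m/s

7211.82


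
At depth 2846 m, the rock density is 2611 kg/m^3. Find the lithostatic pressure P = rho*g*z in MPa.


P = rho * g * z / 1e6
= 2611 * 9.81 * 2846 / 1e6
= 72897187.86 / 1e6
= 72.8972 MPa

72.8972


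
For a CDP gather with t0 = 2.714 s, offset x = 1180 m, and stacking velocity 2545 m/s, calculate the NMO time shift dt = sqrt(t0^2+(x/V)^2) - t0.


x/Vnmo = 1180/2545 = 0.463654
(x/Vnmo)^2 = 0.214975
t0^2 = 7.365796
sqrt(7.365796 + 0.214975) = 2.75332
dt = 2.75332 - 2.714 = 0.03932

0.03932


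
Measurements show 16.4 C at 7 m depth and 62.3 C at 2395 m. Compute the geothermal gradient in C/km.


dT = 62.3 - 16.4 = 45.9 C
dz = 2395 - 7 = 2388 m
gradient = dT/dz * 1000 = 45.9/2388 * 1000 = 19.2211 C/km

19.2211


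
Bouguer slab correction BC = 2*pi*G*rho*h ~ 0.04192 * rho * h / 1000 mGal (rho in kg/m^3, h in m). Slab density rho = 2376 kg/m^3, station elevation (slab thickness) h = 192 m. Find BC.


BC = 0.04192 * rho * h / 1000
= 0.04192 * 2376 * 192 / 1000
= 19.1236 mGal

19.1236


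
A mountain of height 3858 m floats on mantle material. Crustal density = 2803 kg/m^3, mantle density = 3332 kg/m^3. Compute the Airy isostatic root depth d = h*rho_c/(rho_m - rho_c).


rho_m - rho_c = 3332 - 2803 = 529
d = 3858 * 2803 / 529
= 10813974 / 529
= 20442.29 m

20442.29


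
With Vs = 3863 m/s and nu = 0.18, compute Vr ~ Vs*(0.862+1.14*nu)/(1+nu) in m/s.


Numerator factor = 0.862 + 1.14*0.18 = 1.0672
Denominator = 1 + 0.18 = 1.18
Vr = 3863 * 1.0672 / 1.18 = 3493.72 m/s

3493.72


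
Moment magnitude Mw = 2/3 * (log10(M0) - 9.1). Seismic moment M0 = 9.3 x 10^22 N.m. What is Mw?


log10(M0) = log10(9.3 x 10^22) = 22.9685
Mw = 2/3 * (22.9685 - 9.1)
= 2/3 * 13.8685
= 9.25

9.25


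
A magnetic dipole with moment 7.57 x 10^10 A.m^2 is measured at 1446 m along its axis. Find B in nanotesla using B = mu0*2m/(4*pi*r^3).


m = 7.57 x 10^10 = 75700000000 A.m^2
2m = 151400000000 A.m^2
r^3 = 1446^3 = 3023464536
B = (4pi*10^-7) * 151400000000 / (4*pi * 3023464536) * 1e9
= 190254.851101 / 37993975898.75 * 1e9
= 5007.5004 nT

5007.5004


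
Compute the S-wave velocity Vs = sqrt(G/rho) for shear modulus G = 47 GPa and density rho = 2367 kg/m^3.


Convert G to Pa: G = 47e9 Pa
Compute G/rho = 47e9 / 2367 = 19856358.2594
Vs = sqrt(19856358.2594) = 4456.05 m/s

4456.05


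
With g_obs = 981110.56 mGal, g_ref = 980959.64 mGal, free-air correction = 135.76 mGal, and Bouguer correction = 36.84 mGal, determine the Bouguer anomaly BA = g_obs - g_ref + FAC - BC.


BA = g_obs - g_ref + FAC - BC
= 981110.56 - 980959.64 + 135.76 - 36.84
= 249.84 mGal

249.84


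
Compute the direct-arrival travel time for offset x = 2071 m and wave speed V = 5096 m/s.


t = x / V
= 2071 / 5096
= 0.4064 s

0.4064


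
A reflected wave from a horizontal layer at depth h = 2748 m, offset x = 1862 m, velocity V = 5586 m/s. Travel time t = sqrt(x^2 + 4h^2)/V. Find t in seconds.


x^2 + 4h^2 = 1862^2 + 4*2748^2 = 3467044 + 30206016 = 33673060
sqrt(33673060) = 5802.8493
t = 5802.8493 / 5586 = 1.0388 s

1.0388


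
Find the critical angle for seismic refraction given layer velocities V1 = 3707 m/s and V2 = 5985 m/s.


V1/V2 = 3707/5985 = 0.619382
theta_c = arcsin(0.619382) = 38.271 degrees

38.271


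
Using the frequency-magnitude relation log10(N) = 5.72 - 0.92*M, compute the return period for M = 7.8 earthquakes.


log10(N) = 5.72 - 0.92*7.8 = -1.456
N = 10^-1.456 = 0.034995
T = 1/N = 1/0.034995 = 28.5759 years

28.5759


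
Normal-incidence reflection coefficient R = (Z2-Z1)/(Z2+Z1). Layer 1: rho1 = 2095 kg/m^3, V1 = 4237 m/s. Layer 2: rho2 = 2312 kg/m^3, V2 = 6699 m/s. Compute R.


Z1 = 2095 * 4237 = 8876515
Z2 = 2312 * 6699 = 15488088
R = (15488088 - 8876515) / (15488088 + 8876515) = 6611573 / 24364603 = 0.2714

0.2714


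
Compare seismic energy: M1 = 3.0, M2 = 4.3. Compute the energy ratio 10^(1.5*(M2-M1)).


M2 - M1 = 4.3 - 3.0 = 1.3
1.5 * 1.3 = 1.95
ratio = 10^1.95 = 89.13

89.13


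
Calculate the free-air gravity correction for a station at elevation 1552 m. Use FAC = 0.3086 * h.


FAC = 0.3086 * h
= 0.3086 * 1552
= 478.9472 mGal

478.9472


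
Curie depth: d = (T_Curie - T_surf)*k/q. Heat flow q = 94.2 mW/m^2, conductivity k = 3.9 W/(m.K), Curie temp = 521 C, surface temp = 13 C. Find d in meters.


T_Curie - T_surf = 521 - 13 = 508 C
Convert q to W/m^2: 94.2 mW/m^2 = 0.0942 W/m^2
d = 508 * 3.9 / 0.0942 = 21031.85 m

21031.85


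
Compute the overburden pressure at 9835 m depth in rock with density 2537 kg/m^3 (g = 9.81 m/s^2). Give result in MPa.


P = rho * g * z / 1e6
= 2537 * 9.81 * 9835 / 1e6
= 244773184.95 / 1e6
= 244.7732 MPa

244.7732


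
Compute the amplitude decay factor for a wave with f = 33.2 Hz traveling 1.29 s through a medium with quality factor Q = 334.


pi*f*t/Q = pi*33.2*1.29/334 = 0.402839
A/A0 = exp(-0.402839) = 0.66842

0.66842


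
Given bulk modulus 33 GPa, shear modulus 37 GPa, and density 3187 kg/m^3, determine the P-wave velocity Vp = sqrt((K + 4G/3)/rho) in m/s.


First compute the effective modulus:
K + 4G/3 = 33e9 + 4*37e9/3 = 82333333333.33 Pa
Then divide by density:
82333333333.33 / 3187 = 25834117.7701 Pa/(kg/m^3)
Take the square root:
Vp = sqrt(25834117.7701) = 5082.73 m/s

5082.73


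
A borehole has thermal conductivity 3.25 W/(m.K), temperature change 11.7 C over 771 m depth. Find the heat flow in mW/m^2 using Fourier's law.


q = k * dT / dz * 1000
= 3.25 * 11.7 / 771 * 1000
= 0.049319 * 1000
= 49.3191 mW/m^2

49.3191


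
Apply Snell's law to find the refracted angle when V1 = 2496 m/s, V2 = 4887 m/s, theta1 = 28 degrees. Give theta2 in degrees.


sin(theta1) = sin(28 deg) = 0.469472
sin(theta2) = V2/V1 * sin(theta1) = 4887/2496 * 0.469472 = 0.919194
theta2 = arcsin(0.919194) = 66.8085 degrees

66.8085


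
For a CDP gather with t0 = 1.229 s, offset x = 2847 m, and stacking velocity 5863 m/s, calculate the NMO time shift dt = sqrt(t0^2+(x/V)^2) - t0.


x/Vnmo = 2847/5863 = 0.485588
(x/Vnmo)^2 = 0.235795
t0^2 = 1.510441
sqrt(1.510441 + 0.235795) = 1.321452
dt = 1.321452 - 1.229 = 0.092452

0.092452


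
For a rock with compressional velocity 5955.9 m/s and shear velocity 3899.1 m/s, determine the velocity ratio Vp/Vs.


Vp/Vs = 5955.9 / 3899.1
= 1.5275

1.5275


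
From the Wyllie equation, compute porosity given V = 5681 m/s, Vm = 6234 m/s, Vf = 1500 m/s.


1/V - 1/Vm = 1/5681 - 1/6234 = 1.561e-05
1/Vf - 1/Vm = 1/1500 - 1/6234 = 0.00050626
phi = 1.561e-05 / 0.00050626 = 0.0308

0.0308


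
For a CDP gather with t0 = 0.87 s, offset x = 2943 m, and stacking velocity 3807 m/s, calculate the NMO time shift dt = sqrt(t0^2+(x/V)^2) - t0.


x/Vnmo = 2943/3807 = 0.77305
(x/Vnmo)^2 = 0.597606
t0^2 = 0.7569
sqrt(0.7569 + 0.597606) = 1.163832
dt = 1.163832 - 0.87 = 0.293832

0.293832


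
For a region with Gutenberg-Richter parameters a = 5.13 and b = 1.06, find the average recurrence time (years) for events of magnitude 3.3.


log10(N) = 5.13 - 1.06*3.3 = 1.632
N = 10^1.632 = 42.854852
T = 1/N = 1/42.854852 = 0.0233 years

0.0233


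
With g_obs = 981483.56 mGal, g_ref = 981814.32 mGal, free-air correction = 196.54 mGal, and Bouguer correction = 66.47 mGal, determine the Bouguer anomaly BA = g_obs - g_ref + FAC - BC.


BA = g_obs - g_ref + FAC - BC
= 981483.56 - 981814.32 + 196.54 - 66.47
= -200.69 mGal

-200.69


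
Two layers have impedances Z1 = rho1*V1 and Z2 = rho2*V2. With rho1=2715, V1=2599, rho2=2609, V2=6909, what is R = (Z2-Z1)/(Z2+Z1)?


Z1 = 2715 * 2599 = 7056285
Z2 = 2609 * 6909 = 18025581
R = (18025581 - 7056285) / (18025581 + 7056285) = 10969296 / 25081866 = 0.4373

0.4373


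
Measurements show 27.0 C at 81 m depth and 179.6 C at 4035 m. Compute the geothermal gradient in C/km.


dT = 179.6 - 27.0 = 152.6 C
dz = 4035 - 81 = 3954 m
gradient = dT/dz * 1000 = 152.6/3954 * 1000 = 38.5938 C/km

38.5938


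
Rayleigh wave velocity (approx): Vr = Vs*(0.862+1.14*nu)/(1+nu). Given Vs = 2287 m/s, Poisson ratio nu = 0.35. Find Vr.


Numerator factor = 0.862 + 1.14*0.35 = 1.261
Denominator = 1 + 0.35 = 1.35
Vr = 2287 * 1.261 / 1.35 = 2136.23 m/s

2136.23


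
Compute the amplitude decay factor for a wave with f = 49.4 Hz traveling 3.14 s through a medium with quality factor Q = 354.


pi*f*t/Q = pi*49.4*3.14/354 = 1.376586
A/A0 = exp(-1.376586) = 0.252439

0.252439


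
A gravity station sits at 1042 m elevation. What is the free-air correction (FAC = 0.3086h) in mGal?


FAC = 0.3086 * h
= 0.3086 * 1042
= 321.5612 mGal

321.5612


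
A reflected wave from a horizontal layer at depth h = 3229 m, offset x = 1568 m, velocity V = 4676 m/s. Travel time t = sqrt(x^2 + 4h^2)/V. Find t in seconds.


x^2 + 4h^2 = 1568^2 + 4*3229^2 = 2458624 + 41705764 = 44164388
sqrt(44164388) = 6645.6292
t = 6645.6292 / 4676 = 1.4212 s

1.4212


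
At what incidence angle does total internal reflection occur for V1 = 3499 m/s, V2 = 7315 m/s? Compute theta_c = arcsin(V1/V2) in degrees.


V1/V2 = 3499/7315 = 0.478332
theta_c = arcsin(0.478332) = 28.5765 degrees

28.5765


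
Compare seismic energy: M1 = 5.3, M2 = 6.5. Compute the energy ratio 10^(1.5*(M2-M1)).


M2 - M1 = 6.5 - 5.3 = 1.2
1.5 * 1.2 = 1.8
ratio = 10^1.8 = 63.1

63.1


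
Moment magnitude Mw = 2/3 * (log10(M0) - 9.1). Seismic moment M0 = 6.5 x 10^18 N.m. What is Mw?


log10(M0) = log10(6.5 x 10^18) = 18.8129
Mw = 2/3 * (18.8129 - 9.1)
= 2/3 * 9.7129
= 6.48

6.48


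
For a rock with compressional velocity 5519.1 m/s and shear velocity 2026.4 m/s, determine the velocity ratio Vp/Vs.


Vp/Vs = 5519.1 / 2026.4
= 2.7236

2.7236


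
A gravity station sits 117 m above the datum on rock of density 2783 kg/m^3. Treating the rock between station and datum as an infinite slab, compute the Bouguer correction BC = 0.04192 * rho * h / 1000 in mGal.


BC = 0.04192 * rho * h / 1000
= 0.04192 * 2783 * 117 / 1000
= 13.6496 mGal

13.6496


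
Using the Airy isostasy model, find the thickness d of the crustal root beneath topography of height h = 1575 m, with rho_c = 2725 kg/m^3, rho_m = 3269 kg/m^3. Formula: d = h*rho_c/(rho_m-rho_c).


rho_m - rho_c = 3269 - 2725 = 544
d = 1575 * 2725 / 544
= 4291875 / 544
= 7889.48 m

7889.48


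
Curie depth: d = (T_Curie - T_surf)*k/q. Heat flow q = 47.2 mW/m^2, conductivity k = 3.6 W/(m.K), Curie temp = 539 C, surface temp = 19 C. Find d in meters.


T_Curie - T_surf = 539 - 19 = 520 C
Convert q to W/m^2: 47.2 mW/m^2 = 0.0472 W/m^2
d = 520 * 3.6 / 0.0472 = 39661.02 m

39661.02


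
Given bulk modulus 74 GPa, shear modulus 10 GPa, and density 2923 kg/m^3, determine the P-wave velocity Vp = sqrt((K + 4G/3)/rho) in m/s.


First compute the effective modulus:
K + 4G/3 = 74e9 + 4*10e9/3 = 87333333333.33 Pa
Then divide by density:
87333333333.33 / 2923 = 29877979.2451 Pa/(kg/m^3)
Take the square root:
Vp = sqrt(29877979.2451) = 5466.08 m/s

5466.08


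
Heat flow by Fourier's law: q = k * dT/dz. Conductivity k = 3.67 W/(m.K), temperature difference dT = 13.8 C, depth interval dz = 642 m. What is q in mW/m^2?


q = k * dT / dz * 1000
= 3.67 * 13.8 / 642 * 1000
= 0.078888 * 1000
= 78.8879 mW/m^2

78.8879


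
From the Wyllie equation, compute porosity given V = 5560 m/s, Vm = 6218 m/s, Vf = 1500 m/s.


1/V - 1/Vm = 1/5560 - 1/6218 = 1.903e-05
1/Vf - 1/Vm = 1/1500 - 1/6218 = 0.00050584
phi = 1.903e-05 / 0.00050584 = 0.0376

0.0376


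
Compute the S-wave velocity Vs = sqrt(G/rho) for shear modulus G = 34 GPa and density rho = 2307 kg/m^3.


Convert G to Pa: G = 34e9 Pa
Compute G/rho = 34e9 / 2307 = 14737754.6597
Vs = sqrt(14737754.6597) = 3838.98 m/s

3838.98


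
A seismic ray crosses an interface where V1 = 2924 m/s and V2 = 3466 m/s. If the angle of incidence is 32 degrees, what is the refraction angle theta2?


sin(theta1) = sin(32 deg) = 0.529919
sin(theta2) = V2/V1 * sin(theta1) = 3466/2924 * 0.529919 = 0.628146
theta2 = arcsin(0.628146) = 38.9135 degrees

38.9135


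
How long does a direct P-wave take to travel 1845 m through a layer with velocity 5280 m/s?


t = x / V
= 1845 / 5280
= 0.3494 s

0.3494


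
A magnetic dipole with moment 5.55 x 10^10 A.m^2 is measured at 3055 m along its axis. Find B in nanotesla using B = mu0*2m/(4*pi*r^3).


m = 5.55 x 10^10 = 55500000000 A.m^2
2m = 111000000000 A.m^2
r^3 = 3055^3 = 28512391375
B = (4pi*10^-7) * 111000000000 / (4*pi * 28512391375) * 1e9
= 139486.713819 / 358297277119.91 * 1e9
= 389.3044 nT

389.3044


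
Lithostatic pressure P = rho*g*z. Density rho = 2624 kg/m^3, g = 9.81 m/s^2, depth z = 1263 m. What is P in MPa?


P = rho * g * z / 1e6
= 2624 * 9.81 * 1263 / 1e6
= 32511438.72 / 1e6
= 32.5114 MPa

32.5114


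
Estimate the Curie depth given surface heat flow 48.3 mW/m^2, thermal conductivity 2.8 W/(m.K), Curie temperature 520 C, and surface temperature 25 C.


T_Curie - T_surf = 520 - 25 = 495 C
Convert q to W/m^2: 48.3 mW/m^2 = 0.0483 W/m^2
d = 495 * 2.8 / 0.0483 = 28695.65 m

28695.65


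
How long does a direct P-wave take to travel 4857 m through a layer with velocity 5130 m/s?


t = x / V
= 4857 / 5130
= 0.9468 s

0.9468


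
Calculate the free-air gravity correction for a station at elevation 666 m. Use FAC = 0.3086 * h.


FAC = 0.3086 * h
= 0.3086 * 666
= 205.5276 mGal

205.5276


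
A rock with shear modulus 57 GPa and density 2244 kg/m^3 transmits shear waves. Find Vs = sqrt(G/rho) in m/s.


Convert G to Pa: G = 57e9 Pa
Compute G/rho = 57e9 / 2244 = 25401069.5187
Vs = sqrt(25401069.5187) = 5039.95 m/s

5039.95


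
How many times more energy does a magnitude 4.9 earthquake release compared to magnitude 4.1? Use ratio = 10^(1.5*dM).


M2 - M1 = 4.9 - 4.1 = 0.8
1.5 * 0.8 = 1.2
ratio = 10^1.2 = 15.85

15.85


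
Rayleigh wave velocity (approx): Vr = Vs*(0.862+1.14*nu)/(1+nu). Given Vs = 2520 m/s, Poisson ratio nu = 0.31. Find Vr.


Numerator factor = 0.862 + 1.14*0.31 = 1.2154
Denominator = 1 + 0.31 = 1.31
Vr = 2520 * 1.2154 / 1.31 = 2338.02 m/s

2338.02


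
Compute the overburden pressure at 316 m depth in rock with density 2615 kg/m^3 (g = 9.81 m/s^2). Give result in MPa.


P = rho * g * z / 1e6
= 2615 * 9.81 * 316 / 1e6
= 8106395.4 / 1e6
= 8.1064 MPa

8.1064


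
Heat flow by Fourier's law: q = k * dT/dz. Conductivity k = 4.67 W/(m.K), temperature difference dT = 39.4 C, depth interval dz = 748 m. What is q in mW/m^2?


q = k * dT / dz * 1000
= 4.67 * 39.4 / 748 * 1000
= 0.245987 * 1000
= 245.9866 mW/m^2

245.9866


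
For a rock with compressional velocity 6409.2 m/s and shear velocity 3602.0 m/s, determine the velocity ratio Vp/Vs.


Vp/Vs = 6409.2 / 3602.0
= 1.7793

1.7793


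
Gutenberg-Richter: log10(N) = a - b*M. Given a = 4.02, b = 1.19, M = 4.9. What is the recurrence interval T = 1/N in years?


log10(N) = 4.02 - 1.19*4.9 = -1.811
N = 10^-1.811 = 0.015453
T = 1/N = 1/0.015453 = 64.7143 years

64.7143


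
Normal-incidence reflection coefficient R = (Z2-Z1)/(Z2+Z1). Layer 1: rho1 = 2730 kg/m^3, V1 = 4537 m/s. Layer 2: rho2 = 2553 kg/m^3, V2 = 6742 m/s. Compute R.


Z1 = 2730 * 4537 = 12386010
Z2 = 2553 * 6742 = 17212326
R = (17212326 - 12386010) / (17212326 + 12386010) = 4826316 / 29598336 = 0.1631

0.1631


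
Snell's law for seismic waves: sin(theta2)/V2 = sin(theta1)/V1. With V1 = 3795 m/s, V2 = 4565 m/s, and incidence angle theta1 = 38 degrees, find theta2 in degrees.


sin(theta1) = sin(38 deg) = 0.615661
sin(theta2) = V2/V1 * sin(theta1) = 4565/3795 * 0.615661 = 0.740578
theta2 = arcsin(0.740578) = 47.7807 degrees

47.7807


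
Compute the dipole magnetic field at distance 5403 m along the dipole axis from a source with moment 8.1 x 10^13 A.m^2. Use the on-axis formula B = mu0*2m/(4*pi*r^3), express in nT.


m = 8.1 x 10^13 = 81000000000000 A.m^2
2m = 162000000000000 A.m^2
r^3 = 5403^3 = 157726585827
B = (4pi*10^-7) * 162000000000000 / (4*pi * 157726585827) * 1e9
= 203575203.952619 / 1982050733239.61 * 1e9
= 102709.381 nT

102709.381


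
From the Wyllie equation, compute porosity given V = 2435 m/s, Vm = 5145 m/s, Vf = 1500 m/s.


1/V - 1/Vm = 1/2435 - 1/5145 = 0.00021631
1/Vf - 1/Vm = 1/1500 - 1/5145 = 0.0004723
phi = 0.00021631 / 0.0004723 = 0.458

0.458


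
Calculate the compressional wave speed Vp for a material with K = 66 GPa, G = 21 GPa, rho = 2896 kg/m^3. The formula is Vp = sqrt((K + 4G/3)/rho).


First compute the effective modulus:
K + 4G/3 = 66e9 + 4*21e9/3 = 94000000000.0 Pa
Then divide by density:
94000000000.0 / 2896 = 32458563.5359 Pa/(kg/m^3)
Take the square root:
Vp = sqrt(32458563.5359) = 5697.24 m/s

5697.24


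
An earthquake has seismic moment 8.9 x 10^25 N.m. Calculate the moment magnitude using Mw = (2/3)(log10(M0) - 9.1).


log10(M0) = log10(8.9 x 10^25) = 25.9494
Mw = 2/3 * (25.9494 - 9.1)
= 2/3 * 16.8494
= 11.23

11.23


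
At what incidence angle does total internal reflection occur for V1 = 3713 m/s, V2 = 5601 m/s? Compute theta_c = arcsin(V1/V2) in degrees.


V1/V2 = 3713/5601 = 0.662917
theta_c = arcsin(0.662917) = 41.5227 degrees

41.5227


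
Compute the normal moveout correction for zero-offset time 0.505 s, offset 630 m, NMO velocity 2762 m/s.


x/Vnmo = 630/2762 = 0.228096
(x/Vnmo)^2 = 0.052028
t0^2 = 0.255025
sqrt(0.255025 + 0.052028) = 0.554123
dt = 0.554123 - 0.505 = 0.049123

0.049123


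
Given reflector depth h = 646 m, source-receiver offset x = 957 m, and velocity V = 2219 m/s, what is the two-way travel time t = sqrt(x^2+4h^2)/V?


x^2 + 4h^2 = 957^2 + 4*646^2 = 915849 + 1669264 = 2585113
sqrt(2585113) = 1607.8287
t = 1607.8287 / 2219 = 0.7246 s

0.7246


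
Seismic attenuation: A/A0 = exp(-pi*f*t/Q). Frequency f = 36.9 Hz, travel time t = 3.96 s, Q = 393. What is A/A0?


pi*f*t/Q = pi*36.9*3.96/393 = 1.168097
A/A0 = exp(-1.168097) = 0.310958

0.310958


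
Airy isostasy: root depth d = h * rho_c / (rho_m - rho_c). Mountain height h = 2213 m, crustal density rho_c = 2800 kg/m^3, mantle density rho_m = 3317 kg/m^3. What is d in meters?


rho_m - rho_c = 3317 - 2800 = 517
d = 2213 * 2800 / 517
= 6196400 / 517
= 11985.3 m

11985.3


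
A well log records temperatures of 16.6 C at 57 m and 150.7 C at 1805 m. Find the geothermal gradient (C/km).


dT = 150.7 - 16.6 = 134.1 C
dz = 1805 - 57 = 1748 m
gradient = dT/dz * 1000 = 134.1/1748 * 1000 = 76.7162 C/km

76.7162


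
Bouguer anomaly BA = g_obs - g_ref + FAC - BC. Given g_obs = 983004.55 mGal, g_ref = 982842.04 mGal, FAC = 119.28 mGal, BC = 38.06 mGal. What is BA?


BA = g_obs - g_ref + FAC - BC
= 983004.55 - 982842.04 + 119.28 - 38.06
= 243.73 mGal

243.73


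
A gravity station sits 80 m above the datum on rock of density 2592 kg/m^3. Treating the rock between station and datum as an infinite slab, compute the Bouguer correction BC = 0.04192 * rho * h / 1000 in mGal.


BC = 0.04192 * rho * h / 1000
= 0.04192 * 2592 * 80 / 1000
= 8.6925 mGal

8.6925


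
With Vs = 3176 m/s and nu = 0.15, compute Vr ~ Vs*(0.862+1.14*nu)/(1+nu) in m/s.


Numerator factor = 0.862 + 1.14*0.15 = 1.033
Denominator = 1 + 0.15 = 1.15
Vr = 3176 * 1.033 / 1.15 = 2852.88 m/s

2852.88


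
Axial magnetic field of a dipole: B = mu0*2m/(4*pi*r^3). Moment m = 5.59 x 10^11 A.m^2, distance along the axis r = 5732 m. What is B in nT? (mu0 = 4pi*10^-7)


m = 5.59 x 10^11 = 559000000000 A.m^2
2m = 1118000000000 A.m^2
r^3 = 5732^3 = 188329583168
B = (4pi*10^-7) * 1118000000000 / (4*pi * 188329583168) * 1e9
= 1404920.234685 / 2366619339736.87 * 1e9
= 593.6401 nT

593.6401


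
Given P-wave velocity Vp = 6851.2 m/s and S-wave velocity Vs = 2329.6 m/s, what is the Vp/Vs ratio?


Vp/Vs = 6851.2 / 2329.6
= 2.9409

2.9409


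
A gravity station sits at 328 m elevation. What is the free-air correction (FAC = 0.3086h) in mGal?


FAC = 0.3086 * h
= 0.3086 * 328
= 101.2208 mGal

101.2208


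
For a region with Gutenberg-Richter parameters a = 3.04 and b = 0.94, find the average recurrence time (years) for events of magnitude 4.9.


log10(N) = 3.04 - 0.94*4.9 = -1.566
N = 10^-1.566 = 0.027164
T = 1/N = 1/0.027164 = 36.8129 years

36.8129


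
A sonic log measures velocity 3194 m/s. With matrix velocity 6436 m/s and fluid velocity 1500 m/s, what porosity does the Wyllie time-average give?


1/V - 1/Vm = 1/3194 - 1/6436 = 0.00015771
1/Vf - 1/Vm = 1/1500 - 1/6436 = 0.00051129
phi = 0.00015771 / 0.00051129 = 0.3085

0.3085


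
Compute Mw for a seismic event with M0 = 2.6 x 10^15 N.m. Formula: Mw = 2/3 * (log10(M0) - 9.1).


log10(M0) = log10(2.6 x 10^15) = 15.415
Mw = 2/3 * (15.415 - 9.1)
= 2/3 * 6.315
= 4.21

4.21


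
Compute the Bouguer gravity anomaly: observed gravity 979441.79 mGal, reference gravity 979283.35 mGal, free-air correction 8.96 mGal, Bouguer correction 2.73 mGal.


BA = g_obs - g_ref + FAC - BC
= 979441.79 - 979283.35 + 8.96 - 2.73
= 164.67 mGal

164.67


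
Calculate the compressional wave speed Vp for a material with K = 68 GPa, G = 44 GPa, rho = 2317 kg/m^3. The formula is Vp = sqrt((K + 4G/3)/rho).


First compute the effective modulus:
K + 4G/3 = 68e9 + 4*44e9/3 = 126666666666.67 Pa
Then divide by density:
126666666666.67 / 2317 = 54668393.037 Pa/(kg/m^3)
Take the square root:
Vp = sqrt(54668393.037) = 7393.81 m/s

7393.81


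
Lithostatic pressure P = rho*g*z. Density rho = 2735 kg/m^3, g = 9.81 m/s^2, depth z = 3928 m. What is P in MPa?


P = rho * g * z / 1e6
= 2735 * 9.81 * 3928 / 1e6
= 105389614.8 / 1e6
= 105.3896 MPa

105.3896


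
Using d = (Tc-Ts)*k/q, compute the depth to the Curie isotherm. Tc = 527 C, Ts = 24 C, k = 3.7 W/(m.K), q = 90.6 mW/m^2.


T_Curie - T_surf = 527 - 24 = 503 C
Convert q to W/m^2: 90.6 mW/m^2 = 0.0906 W/m^2
d = 503 * 3.7 / 0.0906 = 20541.94 m

20541.94


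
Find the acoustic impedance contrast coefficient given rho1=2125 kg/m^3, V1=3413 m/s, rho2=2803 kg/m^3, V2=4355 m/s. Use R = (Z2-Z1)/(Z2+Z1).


Z1 = 2125 * 3413 = 7252625
Z2 = 2803 * 4355 = 12207065
R = (12207065 - 7252625) / (12207065 + 7252625) = 4954440 / 19459690 = 0.2546

0.2546


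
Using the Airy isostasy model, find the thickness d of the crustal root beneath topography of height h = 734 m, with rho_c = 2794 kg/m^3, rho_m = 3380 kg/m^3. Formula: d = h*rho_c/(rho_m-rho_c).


rho_m - rho_c = 3380 - 2794 = 586
d = 734 * 2794 / 586
= 2050796 / 586
= 3499.65 m

3499.65


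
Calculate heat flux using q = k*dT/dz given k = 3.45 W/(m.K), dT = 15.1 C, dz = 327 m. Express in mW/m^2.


q = k * dT / dz * 1000
= 3.45 * 15.1 / 327 * 1000
= 0.159312 * 1000
= 159.3119 mW/m^2

159.3119


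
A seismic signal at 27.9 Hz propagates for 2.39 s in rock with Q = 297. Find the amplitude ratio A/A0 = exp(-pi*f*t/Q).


pi*f*t/Q = pi*27.9*2.39/297 = 0.705335
A/A0 = exp(-0.705335) = 0.493943

0.493943


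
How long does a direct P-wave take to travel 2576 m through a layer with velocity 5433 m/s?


t = x / V
= 2576 / 5433
= 0.4741 s

0.4741


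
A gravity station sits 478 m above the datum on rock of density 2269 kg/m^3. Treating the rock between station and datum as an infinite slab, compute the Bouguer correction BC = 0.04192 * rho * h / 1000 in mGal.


BC = 0.04192 * rho * h / 1000
= 0.04192 * 2269 * 478 / 1000
= 45.4657 mGal

45.4657


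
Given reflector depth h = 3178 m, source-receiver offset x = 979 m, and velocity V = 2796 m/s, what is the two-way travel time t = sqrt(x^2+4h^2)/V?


x^2 + 4h^2 = 979^2 + 4*3178^2 = 958441 + 40398736 = 41357177
sqrt(41357177) = 6430.9546
t = 6430.9546 / 2796 = 2.3001 s

2.3001


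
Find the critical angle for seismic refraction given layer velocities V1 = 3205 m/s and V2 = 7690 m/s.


V1/V2 = 3205/7690 = 0.416775
theta_c = arcsin(0.416775) = 24.6311 degrees

24.6311


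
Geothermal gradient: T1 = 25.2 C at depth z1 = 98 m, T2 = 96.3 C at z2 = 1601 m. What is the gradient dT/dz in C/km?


dT = 96.3 - 25.2 = 71.1 C
dz = 1601 - 98 = 1503 m
gradient = dT/dz * 1000 = 71.1/1503 * 1000 = 47.3054 C/km

47.3054


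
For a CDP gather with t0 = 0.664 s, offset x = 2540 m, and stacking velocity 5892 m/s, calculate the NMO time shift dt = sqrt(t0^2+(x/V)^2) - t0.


x/Vnmo = 2540/5892 = 0.431093
(x/Vnmo)^2 = 0.185841
t0^2 = 0.440896
sqrt(0.440896 + 0.185841) = 0.791667
dt = 0.791667 - 0.664 = 0.127667

0.127667


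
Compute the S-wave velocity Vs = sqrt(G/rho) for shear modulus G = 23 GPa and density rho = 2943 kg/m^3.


Convert G to Pa: G = 23e9 Pa
Compute G/rho = 23e9 / 2943 = 7815154.6041
Vs = sqrt(7815154.6041) = 2795.56 m/s

2795.56


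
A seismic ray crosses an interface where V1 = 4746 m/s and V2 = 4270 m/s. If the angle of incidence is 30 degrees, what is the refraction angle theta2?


sin(theta1) = sin(30 deg) = 0.5
sin(theta2) = V2/V1 * sin(theta1) = 4270/4746 * 0.5 = 0.449853
theta2 = arcsin(0.449853) = 26.7342 degrees

26.7342


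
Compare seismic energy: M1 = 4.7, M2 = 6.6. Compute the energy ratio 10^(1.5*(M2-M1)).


M2 - M1 = 6.6 - 4.7 = 1.9
1.5 * 1.9 = 2.85
ratio = 10^2.85 = 707.95

707.95


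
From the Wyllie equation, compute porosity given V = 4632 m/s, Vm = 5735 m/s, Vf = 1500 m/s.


1/V - 1/Vm = 1/4632 - 1/5735 = 4.152e-05
1/Vf - 1/Vm = 1/1500 - 1/5735 = 0.0004923
phi = 4.152e-05 / 0.0004923 = 0.0843

0.0843


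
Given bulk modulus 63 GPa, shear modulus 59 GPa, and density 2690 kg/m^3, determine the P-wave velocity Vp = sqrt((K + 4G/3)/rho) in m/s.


First compute the effective modulus:
K + 4G/3 = 63e9 + 4*59e9/3 = 141666666666.67 Pa
Then divide by density:
141666666666.67 / 2690 = 52664188.3519 Pa/(kg/m^3)
Take the square root:
Vp = sqrt(52664188.3519) = 7257.01 m/s

7257.01


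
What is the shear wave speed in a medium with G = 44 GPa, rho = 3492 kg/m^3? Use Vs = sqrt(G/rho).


Convert G to Pa: G = 44e9 Pa
Compute G/rho = 44e9 / 3492 = 12600229.0951
Vs = sqrt(12600229.0951) = 3549.68 m/s

3549.68


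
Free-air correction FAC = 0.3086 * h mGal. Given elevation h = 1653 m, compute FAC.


FAC = 0.3086 * h
= 0.3086 * 1653
= 510.1158 mGal

510.1158


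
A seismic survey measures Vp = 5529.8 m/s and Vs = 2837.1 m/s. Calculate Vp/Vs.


Vp/Vs = 5529.8 / 2837.1
= 1.9491

1.9491


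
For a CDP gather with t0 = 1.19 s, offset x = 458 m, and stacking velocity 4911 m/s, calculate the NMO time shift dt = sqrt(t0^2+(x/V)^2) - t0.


x/Vnmo = 458/4911 = 0.09326
(x/Vnmo)^2 = 0.008697
t0^2 = 1.4161
sqrt(1.4161 + 0.008697) = 1.193649
dt = 1.193649 - 1.19 = 0.003649

0.003649


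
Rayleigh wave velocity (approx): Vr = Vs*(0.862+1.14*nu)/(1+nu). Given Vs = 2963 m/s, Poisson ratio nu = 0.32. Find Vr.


Numerator factor = 0.862 + 1.14*0.32 = 1.2268
Denominator = 1 + 0.32 = 1.32
Vr = 2963 * 1.2268 / 1.32 = 2753.79 m/s

2753.79


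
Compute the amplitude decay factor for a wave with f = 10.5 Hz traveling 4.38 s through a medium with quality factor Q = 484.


pi*f*t/Q = pi*10.5*4.38/484 = 0.298516
A/A0 = exp(-0.298516) = 0.741918

0.741918


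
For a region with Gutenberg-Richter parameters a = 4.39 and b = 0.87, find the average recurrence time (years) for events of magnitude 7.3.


log10(N) = 4.39 - 0.87*7.3 = -1.961
N = 10^-1.961 = 0.01094
T = 1/N = 1/0.01094 = 91.4113 years

91.4113


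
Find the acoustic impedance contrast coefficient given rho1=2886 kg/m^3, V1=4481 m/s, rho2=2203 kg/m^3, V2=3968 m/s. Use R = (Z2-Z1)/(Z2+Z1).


Z1 = 2886 * 4481 = 12932166
Z2 = 2203 * 3968 = 8741504
R = (8741504 - 12932166) / (8741504 + 12932166) = -4190662 / 21673670 = -0.1934

-0.1934


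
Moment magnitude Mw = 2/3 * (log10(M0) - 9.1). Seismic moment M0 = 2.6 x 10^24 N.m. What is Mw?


log10(M0) = log10(2.6 x 10^24) = 24.415
Mw = 2/3 * (24.415 - 9.1)
= 2/3 * 15.315
= 10.21

10.21


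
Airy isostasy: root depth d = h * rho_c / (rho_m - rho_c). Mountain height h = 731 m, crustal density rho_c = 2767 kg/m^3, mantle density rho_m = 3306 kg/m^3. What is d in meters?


rho_m - rho_c = 3306 - 2767 = 539
d = 731 * 2767 / 539
= 2022677 / 539
= 3752.65 m

3752.65


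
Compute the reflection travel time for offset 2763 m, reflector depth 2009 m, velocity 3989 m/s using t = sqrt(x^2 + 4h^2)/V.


x^2 + 4h^2 = 2763^2 + 4*2009^2 = 7634169 + 16144324 = 23778493
sqrt(23778493) = 4876.3196
t = 4876.3196 / 3989 = 1.2224 s

1.2224


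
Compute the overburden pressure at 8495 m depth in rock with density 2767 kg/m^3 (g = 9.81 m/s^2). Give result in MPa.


P = rho * g * z / 1e6
= 2767 * 9.81 * 8495 / 1e6
= 230590573.65 / 1e6
= 230.5906 MPa

230.5906


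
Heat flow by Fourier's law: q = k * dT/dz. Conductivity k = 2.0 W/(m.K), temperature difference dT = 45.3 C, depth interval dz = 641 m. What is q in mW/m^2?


q = k * dT / dz * 1000
= 2.0 * 45.3 / 641 * 1000
= 0.141342 * 1000
= 141.3417 mW/m^2

141.3417


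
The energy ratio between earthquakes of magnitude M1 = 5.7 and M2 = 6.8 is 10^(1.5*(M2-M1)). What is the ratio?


M2 - M1 = 6.8 - 5.7 = 1.1
1.5 * 1.1 = 1.65
ratio = 10^1.65 = 44.67

44.67


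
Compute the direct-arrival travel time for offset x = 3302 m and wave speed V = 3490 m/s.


t = x / V
= 3302 / 3490
= 0.9461 s

0.9461


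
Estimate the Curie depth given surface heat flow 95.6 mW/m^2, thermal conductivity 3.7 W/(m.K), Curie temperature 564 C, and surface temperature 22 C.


T_Curie - T_surf = 564 - 22 = 542 C
Convert q to W/m^2: 95.6 mW/m^2 = 0.0956 W/m^2
d = 542 * 3.7 / 0.0956 = 20976.99 m

20976.99


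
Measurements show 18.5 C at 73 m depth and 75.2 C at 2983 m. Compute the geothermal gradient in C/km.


dT = 75.2 - 18.5 = 56.7 C
dz = 2983 - 73 = 2910 m
gradient = dT/dz * 1000 = 56.7/2910 * 1000 = 19.4845 C/km

19.4845


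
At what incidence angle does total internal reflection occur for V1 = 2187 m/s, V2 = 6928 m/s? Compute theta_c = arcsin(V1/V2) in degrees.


V1/V2 = 2187/6928 = 0.315676
theta_c = arcsin(0.315676) = 18.4016 degrees

18.4016


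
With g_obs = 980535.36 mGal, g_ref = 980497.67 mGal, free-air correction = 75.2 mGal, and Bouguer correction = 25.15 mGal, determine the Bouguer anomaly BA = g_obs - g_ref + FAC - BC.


BA = g_obs - g_ref + FAC - BC
= 980535.36 - 980497.67 + 75.2 - 25.15
= 87.74 mGal

87.74


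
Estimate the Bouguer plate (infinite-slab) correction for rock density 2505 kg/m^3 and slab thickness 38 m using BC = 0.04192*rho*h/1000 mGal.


BC = 0.04192 * rho * h / 1000
= 0.04192 * 2505 * 38 / 1000
= 3.9904 mGal

3.9904


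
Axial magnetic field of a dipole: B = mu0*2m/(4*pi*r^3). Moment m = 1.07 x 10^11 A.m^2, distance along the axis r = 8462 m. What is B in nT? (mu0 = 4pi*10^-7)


m = 1.07 x 10^11 = 107000000000 A.m^2
2m = 214000000000 A.m^2
r^3 = 8462^3 = 605925267128
B = (4pi*10^-7) * 214000000000 / (4*pi * 605925267128) * 1e9
= 268920.331147 / 7614281471335.03 * 1e9
= 35.3179 nT

35.3179


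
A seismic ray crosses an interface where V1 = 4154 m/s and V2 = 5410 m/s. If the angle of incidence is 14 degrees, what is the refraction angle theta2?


sin(theta1) = sin(14 deg) = 0.241922
sin(theta2) = V2/V1 * sin(theta1) = 5410/4154 * 0.241922 = 0.315069
theta2 = arcsin(0.315069) = 18.365 degrees

18.365


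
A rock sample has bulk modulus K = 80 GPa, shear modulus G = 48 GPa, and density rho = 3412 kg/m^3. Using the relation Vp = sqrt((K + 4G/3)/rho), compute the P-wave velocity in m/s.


First compute the effective modulus:
K + 4G/3 = 80e9 + 4*48e9/3 = 144000000000.0 Pa
Then divide by density:
144000000000.0 / 3412 = 42203985.932 Pa/(kg/m^3)
Take the square root:
Vp = sqrt(42203985.932) = 6496.46 m/s

6496.46


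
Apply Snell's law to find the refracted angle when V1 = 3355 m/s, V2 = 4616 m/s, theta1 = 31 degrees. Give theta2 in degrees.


sin(theta1) = sin(31 deg) = 0.515038
sin(theta2) = V2/V1 * sin(theta1) = 4616/3355 * 0.515038 = 0.708619
theta2 = arcsin(0.708619) = 45.1226 degrees

45.1226


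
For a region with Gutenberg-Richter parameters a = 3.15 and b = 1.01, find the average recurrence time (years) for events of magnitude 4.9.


log10(N) = 3.15 - 1.01*4.9 = -1.799
N = 10^-1.799 = 0.015885
T = 1/N = 1/0.015885 = 62.9506 years

62.9506


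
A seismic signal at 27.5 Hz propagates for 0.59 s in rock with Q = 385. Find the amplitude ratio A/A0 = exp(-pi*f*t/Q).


pi*f*t/Q = pi*27.5*0.59/385 = 0.132396
A/A0 = exp(-0.132396) = 0.875994

0.875994


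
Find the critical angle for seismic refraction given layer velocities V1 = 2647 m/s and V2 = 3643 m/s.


V1/V2 = 2647/3643 = 0.726599
theta_c = arcsin(0.726599) = 46.602 degrees

46.602


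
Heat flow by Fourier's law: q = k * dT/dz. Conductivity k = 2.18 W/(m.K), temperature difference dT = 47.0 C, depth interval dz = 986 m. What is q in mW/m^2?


q = k * dT / dz * 1000
= 2.18 * 47.0 / 986 * 1000
= 0.103915 * 1000
= 103.9148 mW/m^2

103.9148


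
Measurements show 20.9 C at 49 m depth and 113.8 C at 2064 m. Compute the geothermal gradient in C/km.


dT = 113.8 - 20.9 = 92.9 C
dz = 2064 - 49 = 2015 m
gradient = dT/dz * 1000 = 92.9/2015 * 1000 = 46.1042 C/km

46.1042


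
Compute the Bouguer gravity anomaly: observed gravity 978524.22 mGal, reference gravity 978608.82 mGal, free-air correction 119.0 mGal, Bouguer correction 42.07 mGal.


BA = g_obs - g_ref + FAC - BC
= 978524.22 - 978608.82 + 119.0 - 42.07
= -7.67 mGal

-7.67


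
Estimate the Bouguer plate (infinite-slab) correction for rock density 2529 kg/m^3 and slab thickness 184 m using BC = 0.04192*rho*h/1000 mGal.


BC = 0.04192 * rho * h / 1000
= 0.04192 * 2529 * 184 / 1000
= 19.5069 mGal

19.5069


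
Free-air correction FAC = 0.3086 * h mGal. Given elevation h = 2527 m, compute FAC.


FAC = 0.3086 * h
= 0.3086 * 2527
= 779.8322 mGal

779.8322


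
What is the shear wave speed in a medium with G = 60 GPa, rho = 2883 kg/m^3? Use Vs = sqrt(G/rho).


Convert G to Pa: G = 60e9 Pa
Compute G/rho = 60e9 / 2883 = 20811654.5265
Vs = sqrt(20811654.5265) = 4561.98 m/s

4561.98


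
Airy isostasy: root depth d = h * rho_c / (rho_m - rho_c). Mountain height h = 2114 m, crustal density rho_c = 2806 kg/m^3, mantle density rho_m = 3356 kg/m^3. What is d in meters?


rho_m - rho_c = 3356 - 2806 = 550
d = 2114 * 2806 / 550
= 5931884 / 550
= 10785.24 m

10785.24


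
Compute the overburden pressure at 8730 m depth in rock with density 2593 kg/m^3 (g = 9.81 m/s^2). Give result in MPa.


P = rho * g * z / 1e6
= 2593 * 9.81 * 8730 / 1e6
= 222067890.9 / 1e6
= 222.0679 MPa

222.0679


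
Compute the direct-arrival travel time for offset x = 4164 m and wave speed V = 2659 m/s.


t = x / V
= 4164 / 2659
= 1.566 s

1.566


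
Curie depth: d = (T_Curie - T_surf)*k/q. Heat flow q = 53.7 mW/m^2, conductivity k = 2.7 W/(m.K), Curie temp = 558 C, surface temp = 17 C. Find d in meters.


T_Curie - T_surf = 558 - 17 = 541 C
Convert q to W/m^2: 53.7 mW/m^2 = 0.0537 W/m^2
d = 541 * 2.7 / 0.0537 = 27201.12 m

27201.12


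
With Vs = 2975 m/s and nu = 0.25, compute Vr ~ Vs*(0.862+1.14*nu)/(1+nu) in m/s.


Numerator factor = 0.862 + 1.14*0.25 = 1.147
Denominator = 1 + 0.25 = 1.25
Vr = 2975 * 1.147 / 1.25 = 2729.86 m/s

2729.86


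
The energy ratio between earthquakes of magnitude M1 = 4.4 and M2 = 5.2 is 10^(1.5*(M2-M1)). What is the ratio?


M2 - M1 = 5.2 - 4.4 = 0.8
1.5 * 0.8 = 1.2
ratio = 10^1.2 = 15.85

15.85
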